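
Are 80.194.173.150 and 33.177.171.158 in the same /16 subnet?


Mask: 255.255.0.0
80.194.173.150 AND mask = 80.194.0.0
33.177.171.158 AND mask = 33.177.0.0
No, different subnets (80.194.0.0 vs 33.177.0.0)


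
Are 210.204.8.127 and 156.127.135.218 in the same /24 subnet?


Mask: 255.255.255.0
210.204.8.127 AND mask = 210.204.8.0
156.127.135.218 AND mask = 156.127.135.0
No, different subnets (210.204.8.0 vs 156.127.135.0)


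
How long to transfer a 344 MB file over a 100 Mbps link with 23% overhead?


Effective throughput = 100 * (1 - 23/100) = 77 Mbps
File size in Mb = 344 * 8 = 2752 Mb
Time = 2752 / 77
Time = 35.7403 seconds


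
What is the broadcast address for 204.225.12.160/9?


Network: 204.128.0.0/9
Host bits = 23
Set all host bits to 1:
Broadcast: 204.255.255.255


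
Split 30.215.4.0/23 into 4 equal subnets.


New prefix = 23 + 2 = 25
Each subnet has 128 addresses
  30.215.4.0/25
  30.215.4.128/25
  30.215.5.0/25
  30.215.5.128/25
Subnets: 30.215.4.0/25, 30.215.4.128/25, 30.215.5.0/25, 30.215.5.128/25


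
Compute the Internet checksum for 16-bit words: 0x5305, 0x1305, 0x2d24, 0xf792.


Sum all words (with carry folding):
+ 0x5305 = 0x5305
+ 0x1305 = 0x660a
+ 0x2d24 = 0x932e
+ 0xf792 = 0x8ac1
One's complement: ~0x8ac1
Checksum = 0x753e


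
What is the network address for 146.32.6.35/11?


IP:   10010010.00100000.00000110.00100011
Mask: 11111111.11100000.00000000.00000000
AND operation:
Net:  10010010.00100000.00000000.00000000
Network: 146.32.0.0/11


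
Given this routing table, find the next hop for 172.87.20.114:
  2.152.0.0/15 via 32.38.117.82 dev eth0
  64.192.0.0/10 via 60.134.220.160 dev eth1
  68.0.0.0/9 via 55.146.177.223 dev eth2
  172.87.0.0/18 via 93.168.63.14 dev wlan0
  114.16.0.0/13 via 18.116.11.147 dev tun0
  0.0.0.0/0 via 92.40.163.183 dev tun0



Longest prefix match for 172.87.20.114:
  /15 2.152.0.0: no
  /10 64.192.0.0: no
  /9 68.0.0.0: no
  /18 172.87.0.0: MATCH
  /13 114.16.0.0: no
  /0 0.0.0.0: MATCH
Selected: next-hop 93.168.63.14 via wlan0 (matched /18)


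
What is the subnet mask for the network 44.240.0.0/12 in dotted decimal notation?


/12 means 12 network bits, 20 host bits
Binary: 11111111111100000000000000000000
Mask: 255.240.0.0


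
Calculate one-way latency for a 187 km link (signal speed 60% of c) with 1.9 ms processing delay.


Speed = 0.6 * 3e5 km/s = 180000 km/s
Propagation delay = 187 / 180000 = 0.001 s = 1.0389 ms
Processing delay = 1.9 ms
Total one-way latency = 2.9389 ms


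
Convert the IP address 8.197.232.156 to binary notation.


8 = 00001000
197 = 11000101
232 = 11101000
156 = 10011100
Binary: 00001000.11000101.11101000.10011100


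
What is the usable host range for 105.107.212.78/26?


Network: 105.107.212.64
Broadcast: 105.107.212.127
First usable = network + 1
Last usable = broadcast - 1
Range: 105.107.212.65 to 105.107.212.126


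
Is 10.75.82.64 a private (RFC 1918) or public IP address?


RFC 1918 private ranges:
  10.0.0.0/8 (10.0.0.0 - 10.255.255.255)
  172.16.0.0/12 (172.16.0.0 - 172.31.255.255)
  192.168.0.0/16 (192.168.0.0 - 192.168.255.255)
Private (in 10.0.0.0/8)


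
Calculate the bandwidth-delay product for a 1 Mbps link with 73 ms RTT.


BDP = bandwidth * RTT
= 1 Mbps * 73 ms
= 1 * 1e6 * 73 / 1000 bits
= 73000 bits
= 9125 bytes
= 8.9111 KB
BDP = 73000 bits (9125 bytes)


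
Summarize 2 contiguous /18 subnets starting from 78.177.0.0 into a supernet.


Original prefix: /18
Number of subnets: 2 = 2^1
New prefix = 18 - 1 = 17
Supernet: 78.177.0.0/17


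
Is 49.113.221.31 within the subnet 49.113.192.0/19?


Subnet network: 49.113.192.0
Test IP AND mask: 49.113.192.0
Yes, 49.113.221.31 is in 49.113.192.0/19


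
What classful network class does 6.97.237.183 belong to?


First octet: 6
Binary: 00000110
0xxxxxxx -> Class A (1-126)
Class A, default mask 255.0.0.0 (/8)


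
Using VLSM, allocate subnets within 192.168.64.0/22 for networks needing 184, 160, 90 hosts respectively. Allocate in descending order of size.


184 hosts -> /24 (254 usable): 192.168.64.0/24
160 hosts -> /24 (254 usable): 192.168.65.0/24
90 hosts -> /25 (126 usable): 192.168.66.0/25
Allocation: 192.168.64.0/24 (184 hosts, 254 usable); 192.168.65.0/24 (160 hosts, 254 usable); 192.168.66.0/25 (90 hosts, 126 usable)


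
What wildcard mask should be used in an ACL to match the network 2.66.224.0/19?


Subnet mask: 255.255.224.0
Wildcard = 255.255.255.255 - subnet mask
255 - 255 = 0
255 - 255 = 0
255 - 224 = 31
255 - 0 = 255
Wildcard: 0.0.31.255


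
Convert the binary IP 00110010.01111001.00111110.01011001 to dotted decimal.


00110010 = 50
01111001 = 121
00111110 = 62
01011001 = 89
IP: 50.121.62.89


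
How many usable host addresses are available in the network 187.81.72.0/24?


Host bits = 32 - 24 = 8
Total addresses = 2^8 = 256
Usable = total - 2 (network and broadcast)
Usable hosts: 254


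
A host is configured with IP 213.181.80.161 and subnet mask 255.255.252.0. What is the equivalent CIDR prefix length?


Binary: 11111111.11111111.11111100.00000000
Count leading 1s
Prefix: /22


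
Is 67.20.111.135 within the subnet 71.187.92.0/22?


Subnet network: 71.187.92.0
Test IP AND mask: 67.20.108.0
No, 67.20.111.135 is not in 71.187.92.0/22


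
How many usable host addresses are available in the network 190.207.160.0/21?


Host bits = 32 - 21 = 11
Total addresses = 2^11 = 2048
Usable = total - 2 (network and broadcast)
Usable hosts: 2046


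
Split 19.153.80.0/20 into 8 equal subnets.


New prefix = 20 + 3 = 23
Each subnet has 512 addresses
  19.153.80.0/23
  19.153.82.0/23
  19.153.84.0/23
  19.153.86.0/23
  19.153.88.0/23
  19.153.90.0/23
  19.153.92.0/23
  19.153.94.0/23
Subnets: 19.153.80.0/23, 19.153.82.0/23, 19.153.84.0/23, 19.153.86.0/23, 19.153.88.0/23, 19.153.90.0/23, 19.153.92.0/23, 19.153.94.0/23


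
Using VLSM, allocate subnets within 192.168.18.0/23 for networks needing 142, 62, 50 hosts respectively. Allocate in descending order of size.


142 hosts -> /24 (254 usable): 192.168.18.0/24
62 hosts -> /26 (62 usable): 192.168.19.0/26
50 hosts -> /26 (62 usable): 192.168.19.64/26
Allocation: 192.168.18.0/24 (142 hosts, 254 usable); 192.168.19.0/26 (62 hosts, 62 usable); 192.168.19.64/26 (50 hosts, 62 usable)


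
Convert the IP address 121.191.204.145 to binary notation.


121 = 01111001
191 = 10111111
204 = 11001100
145 = 10010001
Binary: 01111001.10111111.11001100.10010001


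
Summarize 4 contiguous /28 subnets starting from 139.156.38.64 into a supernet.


Original prefix: /28
Number of subnets: 4 = 2^2
New prefix = 28 - 2 = 26
Supernet: 139.156.38.64/26


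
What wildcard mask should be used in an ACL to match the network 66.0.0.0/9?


Subnet mask: 255.128.0.0
Wildcard = 255.255.255.255 - subnet mask
255 - 255 = 0
255 - 128 = 127
255 - 0 = 255
255 - 0 = 255
Wildcard: 0.127.255.255


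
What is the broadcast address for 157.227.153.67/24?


Network: 157.227.153.0/24
Host bits = 8
Set all host bits to 1:
Broadcast: 157.227.153.255


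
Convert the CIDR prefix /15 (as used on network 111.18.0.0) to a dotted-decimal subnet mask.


/15 means 15 network bits, 17 host bits
Binary: 11111111111111100000000000000000
Mask: 255.254.0.0


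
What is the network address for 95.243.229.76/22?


IP:   01011111.11110011.11100101.01001100
Mask: 11111111.11111111.11111100.00000000
AND operation:
Net:  01011111.11110011.11100100.00000000
Network: 95.243.228.0/22


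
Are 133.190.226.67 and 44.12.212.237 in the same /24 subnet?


Mask: 255.255.255.0
133.190.226.67 AND mask = 133.190.226.0
44.12.212.237 AND mask = 44.12.212.0
No, different subnets (133.190.226.0 vs 44.12.212.0)


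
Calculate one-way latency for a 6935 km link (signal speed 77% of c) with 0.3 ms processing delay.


Speed = 0.77 * 3e5 km/s = 231000 km/s
Propagation delay = 6935 / 231000 = 0.03 s = 30.0216 ms
Processing delay = 0.3 ms
Total one-way latency = 30.3216 ms


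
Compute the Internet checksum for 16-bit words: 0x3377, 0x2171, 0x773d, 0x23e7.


Sum all words (with carry folding):
+ 0x3377 = 0x3377
+ 0x2171 = 0x54e8
+ 0x773d = 0xcc25
+ 0x23e7 = 0xf00c
One's complement: ~0xf00c
Checksum = 0x0ff3


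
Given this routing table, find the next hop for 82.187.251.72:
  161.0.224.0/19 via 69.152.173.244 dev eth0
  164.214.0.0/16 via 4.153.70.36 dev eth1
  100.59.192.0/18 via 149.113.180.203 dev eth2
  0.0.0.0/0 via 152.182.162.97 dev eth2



Longest prefix match for 82.187.251.72:
  /19 161.0.224.0: no
  /16 164.214.0.0: no
  /18 100.59.192.0: no
  /0 0.0.0.0: MATCH
Selected: next-hop 152.182.162.97 via eth2 (matched /0)


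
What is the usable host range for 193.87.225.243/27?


Network: 193.87.225.224
Broadcast: 193.87.225.255
First usable = network + 1
Last usable = broadcast - 1
Range: 193.87.225.225 to 193.87.225.254


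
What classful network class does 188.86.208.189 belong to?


First octet: 188
Binary: 10111100
10xxxxxx -> Class B (128-191)
Class B, default mask 255.255.0.0 (/16)


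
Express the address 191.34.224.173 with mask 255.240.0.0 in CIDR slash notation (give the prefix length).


Binary: 11111111.11110000.00000000.00000000
Count leading 1s
Prefix: /12


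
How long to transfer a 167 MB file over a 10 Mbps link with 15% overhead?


Effective throughput = 10 * (1 - 15/100) = 8.5 Mbps
File size in Mb = 167 * 8 = 1336 Mb
Time = 1336 / 8.5
Time = 157.1765 seconds


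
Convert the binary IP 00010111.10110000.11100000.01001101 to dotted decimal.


00010111 = 23
10110000 = 176
11100000 = 224
01001101 = 77
IP: 23.176.224.77


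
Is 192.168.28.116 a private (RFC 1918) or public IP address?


RFC 1918 private ranges:
  10.0.0.0/8 (10.0.0.0 - 10.255.255.255)
  172.16.0.0/12 (172.16.0.0 - 172.31.255.255)
  192.168.0.0/16 (192.168.0.0 - 192.168.255.255)
Private (in 192.168.0.0/16)


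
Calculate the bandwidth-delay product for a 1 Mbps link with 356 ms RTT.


BDP = bandwidth * RTT
= 1 Mbps * 356 ms
= 1 * 1e6 * 356 / 1000 bits
= 356000 bits
= 44500 bytes
= 43.457 KB
BDP = 356000 bits (44500 bytes)


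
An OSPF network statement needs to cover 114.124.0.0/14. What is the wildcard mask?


Subnet mask: 255.252.0.0
Wildcard = 255.255.255.255 - subnet mask
255 - 255 = 0
255 - 252 = 3
255 - 0 = 255
255 - 0 = 255
Wildcard: 0.3.255.255


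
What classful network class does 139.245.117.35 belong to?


First octet: 139
Binary: 10001011
10xxxxxx -> Class B (128-191)
Class B, default mask 255.255.0.0 (/16)


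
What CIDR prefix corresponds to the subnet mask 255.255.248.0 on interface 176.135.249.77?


Binary: 11111111.11111111.11111000.00000000
Count leading 1s
Prefix: /21


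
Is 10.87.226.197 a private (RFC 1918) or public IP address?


RFC 1918 private ranges:
  10.0.0.0/8 (10.0.0.0 - 10.255.255.255)
  172.16.0.0/12 (172.16.0.0 - 172.31.255.255)
  192.168.0.0/16 (192.168.0.0 - 192.168.255.255)
Private (in 10.0.0.0/8)


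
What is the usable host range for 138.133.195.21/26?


Network: 138.133.195.0
Broadcast: 138.133.195.63
First usable = network + 1
Last usable = broadcast - 1
Range: 138.133.195.1 to 138.133.195.62


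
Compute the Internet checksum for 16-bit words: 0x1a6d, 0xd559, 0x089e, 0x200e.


Sum all words (with carry folding):
+ 0x1a6d = 0x1a6d
+ 0xd559 = 0xefc6
+ 0x089e = 0xf864
+ 0x200e = 0x1873
One's complement: ~0x1873
Checksum = 0xe78c


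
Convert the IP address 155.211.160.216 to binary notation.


155 = 10011011
211 = 11010011
160 = 10100000
216 = 11011000
Binary: 10011011.11010011.10100000.11011000


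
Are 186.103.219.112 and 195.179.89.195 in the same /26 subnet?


Mask: 255.255.255.192
186.103.219.112 AND mask = 186.103.219.64
195.179.89.195 AND mask = 195.179.89.192
No, different subnets (186.103.219.64 vs 195.179.89.192)


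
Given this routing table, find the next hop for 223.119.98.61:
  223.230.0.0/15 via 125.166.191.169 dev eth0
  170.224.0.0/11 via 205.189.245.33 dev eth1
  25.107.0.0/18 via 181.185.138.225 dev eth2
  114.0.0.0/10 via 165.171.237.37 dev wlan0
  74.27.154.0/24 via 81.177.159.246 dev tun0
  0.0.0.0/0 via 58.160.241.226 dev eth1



Longest prefix match for 223.119.98.61:
  /15 223.230.0.0: no
  /11 170.224.0.0: no
  /18 25.107.0.0: no
  /10 114.0.0.0: no
  /24 74.27.154.0: no
  /0 0.0.0.0: MATCH
Selected: next-hop 58.160.241.226 via eth1 (matched /0)


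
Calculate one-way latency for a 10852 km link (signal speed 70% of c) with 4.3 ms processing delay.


Speed = 0.7 * 3e5 km/s = 210000 km/s
Propagation delay = 10852 / 210000 = 0.0517 s = 51.6762 ms
Processing delay = 4.3 ms
Total one-way latency = 55.9762 ms


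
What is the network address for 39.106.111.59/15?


IP:   00100111.01101010.01101111.00111011
Mask: 11111111.11111110.00000000.00000000
AND operation:
Net:  00100111.01101010.00000000.00000000
Network: 39.106.0.0/15


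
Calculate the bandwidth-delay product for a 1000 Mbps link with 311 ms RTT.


BDP = bandwidth * RTT
= 1000 Mbps * 311 ms
= 1000 * 1e6 * 311 / 1000 bits
= 311000000 bits
= 38875000 bytes
= 37963.8672 KB
BDP = 311000000 bits (38875000 bytes)


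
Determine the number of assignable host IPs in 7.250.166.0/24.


Host bits = 32 - 24 = 8
Total addresses = 2^8 = 256
Usable = total - 2 (network and broadcast)
Usable hosts: 254


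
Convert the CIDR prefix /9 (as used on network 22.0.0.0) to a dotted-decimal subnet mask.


/9 means 9 network bits, 23 host bits
Binary: 11111111100000000000000000000000
Mask: 255.128.0.0


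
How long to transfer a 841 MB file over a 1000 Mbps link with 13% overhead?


Effective throughput = 1000 * (1 - 13/100) = 870 Mbps
File size in Mb = 841 * 8 = 6728 Mb
Time = 6728 / 870
Time = 7.7333 seconds


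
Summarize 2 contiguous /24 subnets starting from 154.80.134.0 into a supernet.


Original prefix: /24
Number of subnets: 2 = 2^1
New prefix = 24 - 1 = 23
Supernet: 154.80.134.0/23


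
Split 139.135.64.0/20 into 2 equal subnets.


New prefix = 20 + 1 = 21
Each subnet has 2048 addresses
  139.135.64.0/21
  139.135.72.0/21
Subnets: 139.135.64.0/21, 139.135.72.0/21


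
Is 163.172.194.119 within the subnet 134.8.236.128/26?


Subnet network: 134.8.236.128
Test IP AND mask: 163.172.194.64
No, 163.172.194.119 is not in 134.8.236.128/26


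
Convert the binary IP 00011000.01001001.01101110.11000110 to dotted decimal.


00011000 = 24
01001001 = 73
01101110 = 110
11000110 = 198
IP: 24.73.110.198


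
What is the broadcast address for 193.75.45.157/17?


Network: 193.75.0.0/17
Host bits = 15
Set all host bits to 1:
Broadcast: 193.75.127.255


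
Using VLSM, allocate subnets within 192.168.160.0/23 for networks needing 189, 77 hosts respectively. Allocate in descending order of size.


189 hosts -> /24 (254 usable): 192.168.160.0/24
77 hosts -> /25 (126 usable): 192.168.161.0/25
Allocation: 192.168.160.0/24 (189 hosts, 254 usable); 192.168.161.0/25 (77 hosts, 126 usable)


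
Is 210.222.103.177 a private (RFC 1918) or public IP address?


RFC 1918 private ranges:
  10.0.0.0/8 (10.0.0.0 - 10.255.255.255)
  172.16.0.0/12 (172.16.0.0 - 172.31.255.255)
  192.168.0.0/16 (192.168.0.0 - 192.168.255.255)
Public (not in any RFC 1918 range)


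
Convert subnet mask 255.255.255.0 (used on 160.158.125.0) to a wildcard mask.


Subnet mask: 255.255.255.0
Wildcard = 255.255.255.255 - subnet mask
255 - 255 = 0
255 - 255 = 0
255 - 255 = 0
255 - 0 = 255
Wildcard: 0.0.0.255


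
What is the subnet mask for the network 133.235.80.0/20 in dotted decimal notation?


/20 means 20 network bits, 12 host bits
Binary: 11111111111111111111000000000000
Mask: 255.255.240.0


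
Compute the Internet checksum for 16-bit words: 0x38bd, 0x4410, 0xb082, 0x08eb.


Sum all words (with carry folding):
+ 0x38bd = 0x38bd
+ 0x4410 = 0x7ccd
+ 0xb082 = 0x2d50
+ 0x08eb = 0x363b
One's complement: ~0x363b
Checksum = 0xc9c4


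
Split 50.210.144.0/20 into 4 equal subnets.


New prefix = 20 + 2 = 22
Each subnet has 1024 addresses
  50.210.144.0/22
  50.210.148.0/22
  50.210.152.0/22
  50.210.156.0/22
Subnets: 50.210.144.0/22, 50.210.148.0/22, 50.210.152.0/22, 50.210.156.0/22


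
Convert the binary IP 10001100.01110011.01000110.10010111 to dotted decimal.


10001100 = 140
01110011 = 115
01000110 = 70
10010111 = 151
IP: 140.115.70.151


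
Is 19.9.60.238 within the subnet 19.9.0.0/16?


Subnet network: 19.9.0.0
Test IP AND mask: 19.9.0.0
Yes, 19.9.60.238 is in 19.9.0.0/16


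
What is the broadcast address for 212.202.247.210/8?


Network: 212.0.0.0/8
Host bits = 24
Set all host bits to 1:
Broadcast: 212.255.255.255


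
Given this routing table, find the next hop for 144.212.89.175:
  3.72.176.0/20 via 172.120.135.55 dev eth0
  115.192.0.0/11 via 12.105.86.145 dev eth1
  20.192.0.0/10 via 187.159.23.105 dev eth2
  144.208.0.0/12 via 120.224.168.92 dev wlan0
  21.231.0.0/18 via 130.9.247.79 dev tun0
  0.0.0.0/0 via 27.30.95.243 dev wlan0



Longest prefix match for 144.212.89.175:
  /20 3.72.176.0: no
  /11 115.192.0.0: no
  /10 20.192.0.0: no
  /12 144.208.0.0: MATCH
  /18 21.231.0.0: no
  /0 0.0.0.0: MATCH
Selected: next-hop 120.224.168.92 via wlan0 (matched /12)


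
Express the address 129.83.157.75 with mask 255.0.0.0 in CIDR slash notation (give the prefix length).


Binary: 11111111.00000000.00000000.00000000
Count leading 1s
Prefix: /8


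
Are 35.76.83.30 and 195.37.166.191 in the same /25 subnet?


Mask: 255.255.255.128
35.76.83.30 AND mask = 35.76.83.0
195.37.166.191 AND mask = 195.37.166.128
No, different subnets (35.76.83.0 vs 195.37.166.128)


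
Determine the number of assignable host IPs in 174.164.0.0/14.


Host bits = 32 - 14 = 18
Total addresses = 2^18 = 262144
Usable = total - 2 (network and broadcast)
Usable hosts: 262142


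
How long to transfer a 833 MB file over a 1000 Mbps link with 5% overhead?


Effective throughput = 1000 * (1 - 5/100) = 950 Mbps
File size in Mb = 833 * 8 = 6664 Mb
Time = 6664 / 950
Time = 7.0147 seconds


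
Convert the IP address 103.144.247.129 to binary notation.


103 = 01100111
144 = 10010000
247 = 11110111
129 = 10000001
Binary: 01100111.10010000.11110111.10000001


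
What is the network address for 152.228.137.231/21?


IP:   10011000.11100100.10001001.11100111
Mask: 11111111.11111111.11111000.00000000
AND operation:
Net:  10011000.11100100.10001000.00000000
Network: 152.228.136.0/21


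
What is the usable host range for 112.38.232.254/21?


Network: 112.38.232.0
Broadcast: 112.38.239.255
First usable = network + 1
Last usable = broadcast - 1
Range: 112.38.232.1 to 112.38.239.254


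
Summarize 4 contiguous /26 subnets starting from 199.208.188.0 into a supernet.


Original prefix: /26
Number of subnets: 4 = 2^2
New prefix = 26 - 2 = 24
Supernet: 199.208.188.0/24


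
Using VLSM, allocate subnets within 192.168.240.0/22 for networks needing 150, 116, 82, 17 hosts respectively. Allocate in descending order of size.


150 hosts -> /24 (254 usable): 192.168.240.0/24
116 hosts -> /25 (126 usable): 192.168.241.0/25
82 hosts -> /25 (126 usable): 192.168.241.128/25
17 hosts -> /27 (30 usable): 192.168.242.0/27
Allocation: 192.168.240.0/24 (150 hosts, 254 usable); 192.168.241.0/25 (116 hosts, 126 usable); 192.168.241.128/25 (82 hosts, 126 usable); 192.168.242.0/27 (17 hosts, 30 usable)


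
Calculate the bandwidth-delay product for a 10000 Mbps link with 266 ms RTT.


BDP = bandwidth * RTT
= 10000 Mbps * 266 ms
= 10000 * 1e6 * 266 / 1000 bits
= 2660000000 bits
= 332500000 bytes
= 324707.0312 KB
BDP = 2660000000 bits (332500000 bytes)


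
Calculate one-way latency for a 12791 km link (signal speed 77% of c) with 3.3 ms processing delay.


Speed = 0.77 * 3e5 km/s = 231000 km/s
Propagation delay = 12791 / 231000 = 0.0554 s = 55.3723 ms
Processing delay = 3.3 ms
Total one-way latency = 58.6723 ms


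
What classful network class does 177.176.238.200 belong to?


First octet: 177
Binary: 10110001
10xxxxxx -> Class B (128-191)
Class B, default mask 255.255.0.0 (/16)


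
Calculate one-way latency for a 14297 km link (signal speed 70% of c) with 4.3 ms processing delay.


Speed = 0.7 * 3e5 km/s = 210000 km/s
Propagation delay = 14297 / 210000 = 0.0681 s = 68.081 ms
Processing delay = 4.3 ms
Total one-way latency = 72.381 ms


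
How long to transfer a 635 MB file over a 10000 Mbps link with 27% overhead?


Effective throughput = 10000 * (1 - 27/100) = 7300 Mbps
File size in Mb = 635 * 8 = 5080 Mb
Time = 5080 / 7300
Time = 0.6959 seconds


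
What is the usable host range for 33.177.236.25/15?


Network: 33.176.0.0
Broadcast: 33.177.255.255
First usable = network + 1
Last usable = broadcast - 1
Range: 33.176.0.1 to 33.177.255.254


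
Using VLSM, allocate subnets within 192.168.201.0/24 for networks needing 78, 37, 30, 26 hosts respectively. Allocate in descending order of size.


78 hosts -> /25 (126 usable): 192.168.201.0/25
37 hosts -> /26 (62 usable): 192.168.201.128/26
30 hosts -> /27 (30 usable): 192.168.201.192/27
26 hosts -> /27 (30 usable): 192.168.201.224/27
Allocation: 192.168.201.0/25 (78 hosts, 126 usable); 192.168.201.128/26 (37 hosts, 62 usable); 192.168.201.192/27 (30 hosts, 30 usable); 192.168.201.224/27 (26 hosts, 30 usable)


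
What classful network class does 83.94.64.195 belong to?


First octet: 83
Binary: 01010011
0xxxxxxx -> Class A (1-126)
Class A, default mask 255.0.0.0 (/8)


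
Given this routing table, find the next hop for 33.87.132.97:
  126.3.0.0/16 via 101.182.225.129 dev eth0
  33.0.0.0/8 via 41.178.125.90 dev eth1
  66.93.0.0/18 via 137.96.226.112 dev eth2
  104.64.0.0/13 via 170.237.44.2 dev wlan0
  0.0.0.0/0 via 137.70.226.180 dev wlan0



Longest prefix match for 33.87.132.97:
  /16 126.3.0.0: no
  /8 33.0.0.0: MATCH
  /18 66.93.0.0: no
  /13 104.64.0.0: no
  /0 0.0.0.0: MATCH
Selected: next-hop 41.178.125.90 via eth1 (matched /8)


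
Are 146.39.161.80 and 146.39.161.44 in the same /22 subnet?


Mask: 255.255.252.0
146.39.161.80 AND mask = 146.39.160.0
146.39.161.44 AND mask = 146.39.160.0
Yes, same subnet (146.39.160.0)


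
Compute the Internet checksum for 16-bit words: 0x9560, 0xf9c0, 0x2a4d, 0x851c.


Sum all words (with carry folding):
+ 0x9560 = 0x9560
+ 0xf9c0 = 0x8f21
+ 0x2a4d = 0xb96e
+ 0x851c = 0x3e8b
One's complement: ~0x3e8b
Checksum = 0xc174


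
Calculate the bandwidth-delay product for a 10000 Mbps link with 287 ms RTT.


BDP = bandwidth * RTT
= 10000 Mbps * 287 ms
= 10000 * 1e6 * 287 / 1000 bits
= 2870000000 bits
= 358750000 bytes
= 350341.7969 KB
BDP = 2870000000 bits (358750000 bytes)


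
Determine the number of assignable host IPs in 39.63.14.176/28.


Host bits = 32 - 28 = 4
Total addresses = 2^4 = 16
Usable = total - 2 (network and broadcast)
Usable hosts: 14


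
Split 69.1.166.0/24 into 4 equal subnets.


New prefix = 24 + 2 = 26
Each subnet has 64 addresses
  69.1.166.0/26
  69.1.166.64/26
  69.1.166.128/26
  69.1.166.192/26
Subnets: 69.1.166.0/26, 69.1.166.64/26, 69.1.166.128/26, 69.1.166.192/26


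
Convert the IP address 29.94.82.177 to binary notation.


29 = 00011101
94 = 01011110
82 = 01010010
177 = 10110001
Binary: 00011101.01011110.01010010.10110001


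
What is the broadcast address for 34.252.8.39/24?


Network: 34.252.8.0/24
Host bits = 8
Set all host bits to 1:
Broadcast: 34.252.8.255


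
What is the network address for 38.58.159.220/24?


IP:   00100110.00111010.10011111.11011100
Mask: 11111111.11111111.11111111.00000000
AND operation:
Net:  00100110.00111010.10011111.00000000
Network: 38.58.159.0/24


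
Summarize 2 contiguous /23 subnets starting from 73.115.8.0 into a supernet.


Original prefix: /23
Number of subnets: 2 = 2^1
New prefix = 23 - 1 = 22
Supernet: 73.115.8.0/22


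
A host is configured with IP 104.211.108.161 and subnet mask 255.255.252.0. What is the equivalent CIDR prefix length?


Binary: 11111111.11111111.11111100.00000000
Count leading 1s
Prefix: /22


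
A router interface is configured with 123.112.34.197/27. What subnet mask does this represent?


/27 means 27 network bits, 5 host bits
Binary: 11111111111111111111111111100000
Mask: 255.255.255.224


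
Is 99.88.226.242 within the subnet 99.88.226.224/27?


Subnet network: 99.88.226.224
Test IP AND mask: 99.88.226.224
Yes, 99.88.226.242 is in 99.88.226.224/27


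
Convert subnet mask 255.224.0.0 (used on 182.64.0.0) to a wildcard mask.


Subnet mask: 255.224.0.0
Wildcard = 255.255.255.255 - subnet mask
255 - 255 = 0
255 - 224 = 31
255 - 0 = 255
255 - 0 = 255
Wildcard: 0.31.255.255


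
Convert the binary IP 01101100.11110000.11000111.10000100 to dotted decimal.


01101100 = 108
11110000 = 240
11000111 = 199
10000100 = 132
IP: 108.240.199.132


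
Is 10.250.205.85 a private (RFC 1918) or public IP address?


RFC 1918 private ranges:
  10.0.0.0/8 (10.0.0.0 - 10.255.255.255)
  172.16.0.0/12 (172.16.0.0 - 172.31.255.255)
  192.168.0.0/16 (192.168.0.0 - 192.168.255.255)
Private (in 10.0.0.0/8)


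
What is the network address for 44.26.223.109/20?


IP:   00101100.00011010.11011111.01101101
Mask: 11111111.11111111.11110000.00000000
AND operation:
Net:  00101100.00011010.11010000.00000000
Network: 44.26.208.0/20


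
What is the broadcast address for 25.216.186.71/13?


Network: 25.216.0.0/13
Host bits = 19
Set all host bits to 1:
Broadcast: 25.223.255.255


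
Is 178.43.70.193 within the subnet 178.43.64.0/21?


Subnet network: 178.43.64.0
Test IP AND mask: 178.43.64.0
Yes, 178.43.70.193 is in 178.43.64.0/21


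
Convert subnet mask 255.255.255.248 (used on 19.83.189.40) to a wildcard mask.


Subnet mask: 255.255.255.248
Wildcard = 255.255.255.255 - subnet mask
255 - 255 = 0
255 - 255 = 0
255 - 255 = 0
255 - 248 = 7
Wildcard: 0.0.0.7


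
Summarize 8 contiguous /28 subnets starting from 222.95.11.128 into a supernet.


Original prefix: /28
Number of subnets: 8 = 2^3
New prefix = 28 - 3 = 25
Supernet: 222.95.11.128/25


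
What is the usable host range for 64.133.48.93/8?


Network: 64.0.0.0
Broadcast: 64.255.255.255
First usable = network + 1
Last usable = broadcast - 1
Range: 64.0.0.1 to 64.255.255.254


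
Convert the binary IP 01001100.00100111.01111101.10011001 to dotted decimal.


01001100 = 76
00100111 = 39
01111101 = 125
10011001 = 153
IP: 76.39.125.153


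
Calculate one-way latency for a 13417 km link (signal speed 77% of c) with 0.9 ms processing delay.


Speed = 0.77 * 3e5 km/s = 231000 km/s
Propagation delay = 13417 / 231000 = 0.0581 s = 58.0823 ms
Processing delay = 0.9 ms
Total one-way latency = 58.9823 ms


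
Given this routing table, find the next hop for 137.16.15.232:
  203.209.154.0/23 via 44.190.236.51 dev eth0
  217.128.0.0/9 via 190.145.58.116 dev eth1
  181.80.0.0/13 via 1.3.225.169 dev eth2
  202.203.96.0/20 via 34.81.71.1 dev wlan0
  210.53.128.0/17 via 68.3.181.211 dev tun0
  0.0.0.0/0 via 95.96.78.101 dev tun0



Longest prefix match for 137.16.15.232:
  /23 203.209.154.0: no
  /9 217.128.0.0: no
  /13 181.80.0.0: no
  /20 202.203.96.0: no
  /17 210.53.128.0: no
  /0 0.0.0.0: MATCH
Selected: next-hop 95.96.78.101 via tun0 (matched /0)


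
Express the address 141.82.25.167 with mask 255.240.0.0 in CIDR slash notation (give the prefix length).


Binary: 11111111.11110000.00000000.00000000
Count leading 1s
Prefix: /12


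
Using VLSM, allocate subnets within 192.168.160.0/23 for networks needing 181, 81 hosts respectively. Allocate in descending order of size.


181 hosts -> /24 (254 usable): 192.168.160.0/24
81 hosts -> /25 (126 usable): 192.168.161.0/25
Allocation: 192.168.160.0/24 (181 hosts, 254 usable); 192.168.161.0/25 (81 hosts, 126 usable)


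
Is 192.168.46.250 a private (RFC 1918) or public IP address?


RFC 1918 private ranges:
  10.0.0.0/8 (10.0.0.0 - 10.255.255.255)
  172.16.0.0/12 (172.16.0.0 - 172.31.255.255)
  192.168.0.0/16 (192.168.0.0 - 192.168.255.255)
Private (in 192.168.0.0/16)


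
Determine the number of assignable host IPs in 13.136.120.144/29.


Host bits = 32 - 29 = 3
Total addresses = 2^3 = 8
Usable = total - 2 (network and broadcast)
Usable hosts: 6


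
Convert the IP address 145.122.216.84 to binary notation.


145 = 10010001
122 = 01111010
216 = 11011000
84 = 01010100
Binary: 10010001.01111010.11011000.01010100


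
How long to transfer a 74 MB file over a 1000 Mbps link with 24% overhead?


Effective throughput = 1000 * (1 - 24/100) = 760 Mbps
File size in Mb = 74 * 8 = 592 Mb
Time = 592 / 760
Time = 0.7789 seconds


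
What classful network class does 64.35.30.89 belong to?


First octet: 64
Binary: 01000000
0xxxxxxx -> Class A (1-126)
Class A, default mask 255.0.0.0 (/8)


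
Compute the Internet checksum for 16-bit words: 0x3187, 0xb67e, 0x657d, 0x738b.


Sum all words (with carry folding):
+ 0x3187 = 0x3187
+ 0xb67e = 0xe805
+ 0x657d = 0x4d83
+ 0x738b = 0xc10e
One's complement: ~0xc10e
Checksum = 0x3ef1


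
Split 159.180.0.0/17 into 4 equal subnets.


New prefix = 17 + 2 = 19
Each subnet has 8192 addresses
  159.180.0.0/19
  159.180.32.0/19
  159.180.64.0/19
  159.180.96.0/19
Subnets: 159.180.0.0/19, 159.180.32.0/19, 159.180.64.0/19, 159.180.96.0/19


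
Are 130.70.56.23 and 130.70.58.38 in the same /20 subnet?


Mask: 255.255.240.0
130.70.56.23 AND mask = 130.70.48.0
130.70.58.38 AND mask = 130.70.48.0
Yes, same subnet (130.70.48.0)


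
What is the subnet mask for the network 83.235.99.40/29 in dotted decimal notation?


/29 means 29 network bits, 3 host bits
Binary: 11111111111111111111111111111000
Mask: 255.255.255.248


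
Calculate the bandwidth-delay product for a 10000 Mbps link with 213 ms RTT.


BDP = bandwidth * RTT
= 10000 Mbps * 213 ms
= 10000 * 1e6 * 213 / 1000 bits
= 2130000000 bits
= 266250000 bytes
= 260009.7656 KB
BDP = 2130000000 bits (266250000 bytes)


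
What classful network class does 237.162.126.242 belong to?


First octet: 237
Binary: 11101101
1110xxxx -> Class D (224-239)
Class D (multicast), default mask N/A


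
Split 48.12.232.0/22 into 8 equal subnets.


New prefix = 22 + 3 = 25
Each subnet has 128 addresses
  48.12.232.0/25
  48.12.232.128/25
  48.12.233.0/25
  48.12.233.128/25
  48.12.234.0/25
  48.12.234.128/25
  48.12.235.0/25
  48.12.235.128/25
Subnets: 48.12.232.0/25, 48.12.232.128/25, 48.12.233.0/25, 48.12.233.128/25, 48.12.234.0/25, 48.12.234.128/25, 48.12.235.0/25, 48.12.235.128/25


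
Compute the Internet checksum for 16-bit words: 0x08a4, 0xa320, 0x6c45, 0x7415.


Sum all words (with carry folding):
+ 0x08a4 = 0x08a4
+ 0xa320 = 0xabc4
+ 0x6c45 = 0x180a
+ 0x7415 = 0x8c1f
One's complement: ~0x8c1f
Checksum = 0x73e0


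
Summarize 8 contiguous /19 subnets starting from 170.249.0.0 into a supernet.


Original prefix: /19
Number of subnets: 8 = 2^3
New prefix = 19 - 3 = 16
Supernet: 170.249.0.0/16


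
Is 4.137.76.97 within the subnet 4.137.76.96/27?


Subnet network: 4.137.76.96
Test IP AND mask: 4.137.76.96
Yes, 4.137.76.97 is in 4.137.76.96/27


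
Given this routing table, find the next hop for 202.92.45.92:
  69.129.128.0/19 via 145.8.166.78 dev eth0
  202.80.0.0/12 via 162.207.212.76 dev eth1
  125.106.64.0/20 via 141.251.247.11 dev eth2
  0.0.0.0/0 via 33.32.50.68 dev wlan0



Longest prefix match for 202.92.45.92:
  /19 69.129.128.0: no
  /12 202.80.0.0: MATCH
  /20 125.106.64.0: no
  /0 0.0.0.0: MATCH
Selected: next-hop 162.207.212.76 via eth1 (matched /12)


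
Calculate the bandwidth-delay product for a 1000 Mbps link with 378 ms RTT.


BDP = bandwidth * RTT
= 1000 Mbps * 378 ms
= 1000 * 1e6 * 378 / 1000 bits
= 378000000 bits
= 47250000 bytes
= 46142.5781 KB
BDP = 378000000 bits (47250000 bytes)


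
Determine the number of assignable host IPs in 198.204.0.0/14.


Host bits = 32 - 14 = 18
Total addresses = 2^18 = 262144
Usable = total - 2 (network and broadcast)
Usable hosts: 262142


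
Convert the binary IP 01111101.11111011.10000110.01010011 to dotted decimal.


01111101 = 125
11111011 = 251
10000110 = 134
01010011 = 83
IP: 125.251.134.83


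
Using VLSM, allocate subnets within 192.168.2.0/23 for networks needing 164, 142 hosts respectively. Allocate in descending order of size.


164 hosts -> /24 (254 usable): 192.168.2.0/24
142 hosts -> /24 (254 usable): 192.168.3.0/24
Allocation: 192.168.2.0/24 (164 hosts, 254 usable); 192.168.3.0/24 (142 hosts, 254 usable)


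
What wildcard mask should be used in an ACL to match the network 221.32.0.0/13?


Subnet mask: 255.248.0.0
Wildcard = 255.255.255.255 - subnet mask
255 - 255 = 0
255 - 248 = 7
255 - 0 = 255
255 - 0 = 255
Wildcard: 0.7.255.255


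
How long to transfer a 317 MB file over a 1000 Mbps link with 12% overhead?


Effective throughput = 1000 * (1 - 12/100) = 880 Mbps
File size in Mb = 317 * 8 = 2536 Mb
Time = 2536 / 880
Time = 2.8818 seconds


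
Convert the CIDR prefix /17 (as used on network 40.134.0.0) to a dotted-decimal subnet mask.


/17 means 17 network bits, 15 host bits
Binary: 11111111111111111000000000000000
Mask: 255.255.128.0


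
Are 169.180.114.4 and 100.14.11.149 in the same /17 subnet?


Mask: 255.255.128.0
169.180.114.4 AND mask = 169.180.0.0
100.14.11.149 AND mask = 100.14.0.0
No, different subnets (169.180.0.0 vs 100.14.0.0)


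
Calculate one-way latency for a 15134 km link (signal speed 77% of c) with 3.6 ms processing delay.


Speed = 0.77 * 3e5 km/s = 231000 km/s
Propagation delay = 15134 / 231000 = 0.0655 s = 65.5152 ms
Processing delay = 3.6 ms
Total one-way latency = 69.1152 ms


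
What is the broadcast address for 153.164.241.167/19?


Network: 153.164.224.0/19
Host bits = 13
Set all host bits to 1:
Broadcast: 153.164.255.255


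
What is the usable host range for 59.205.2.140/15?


Network: 59.204.0.0
Broadcast: 59.205.255.255
First usable = network + 1
Last usable = broadcast - 1
Range: 59.204.0.1 to 59.205.255.254


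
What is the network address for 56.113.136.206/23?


IP:   00111000.01110001.10001000.11001110
Mask: 11111111.11111111.11111110.00000000
AND operation:
Net:  00111000.01110001.10001000.00000000
Network: 56.113.136.0/23


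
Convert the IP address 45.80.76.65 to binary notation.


45 = 00101101
80 = 01010000
76 = 01001100
65 = 01000001
Binary: 00101101.01010000.01001100.01000001


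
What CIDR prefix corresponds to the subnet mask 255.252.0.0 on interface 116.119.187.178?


Binary: 11111111.11111100.00000000.00000000
Count leading 1s
Prefix: /14


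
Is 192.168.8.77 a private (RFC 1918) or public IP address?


RFC 1918 private ranges:
  10.0.0.0/8 (10.0.0.0 - 10.255.255.255)
  172.16.0.0/12 (172.16.0.0 - 172.31.255.255)
  192.168.0.0/16 (192.168.0.0 - 192.168.255.255)
Private (in 192.168.0.0/16)


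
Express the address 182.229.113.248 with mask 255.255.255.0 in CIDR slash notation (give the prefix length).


Binary: 11111111.11111111.11111111.00000000
Count leading 1s
Prefix: /24


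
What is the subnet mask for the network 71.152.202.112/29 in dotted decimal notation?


/29 means 29 network bits, 3 host bits
Binary: 11111111111111111111111111111000
Mask: 255.255.255.248


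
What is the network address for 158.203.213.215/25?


IP:   10011110.11001011.11010101.11010111
Mask: 11111111.11111111.11111111.10000000
AND operation:
Net:  10011110.11001011.11010101.10000000
Network: 158.203.213.128/25


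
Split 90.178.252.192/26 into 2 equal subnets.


New prefix = 26 + 1 = 27
Each subnet has 32 addresses
  90.178.252.192/27
  90.178.252.224/27
Subnets: 90.178.252.192/27, 90.178.252.224/27


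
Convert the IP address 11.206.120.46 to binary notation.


11 = 00001011
206 = 11001110
120 = 01111000
46 = 00101110
Binary: 00001011.11001110.01111000.00101110


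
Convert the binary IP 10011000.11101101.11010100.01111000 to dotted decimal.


10011000 = 152
11101101 = 237
11010100 = 212
01111000 = 120
IP: 152.237.212.120


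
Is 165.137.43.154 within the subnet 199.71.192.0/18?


Subnet network: 199.71.192.0
Test IP AND mask: 165.137.0.0
No, 165.137.43.154 is not in 199.71.192.0/18


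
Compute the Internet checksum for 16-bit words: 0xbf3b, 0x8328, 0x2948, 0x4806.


Sum all words (with carry folding):
+ 0xbf3b = 0xbf3b
+ 0x8328 = 0x4264
+ 0x2948 = 0x6bac
+ 0x4806 = 0xb3b2
One's complement: ~0xb3b2
Checksum = 0x4c4d


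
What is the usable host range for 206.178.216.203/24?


Network: 206.178.216.0
Broadcast: 206.178.216.255
First usable = network + 1
Last usable = broadcast - 1
Range: 206.178.216.1 to 206.178.216.254


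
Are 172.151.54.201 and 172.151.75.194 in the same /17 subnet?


Mask: 255.255.128.0
172.151.54.201 AND mask = 172.151.0.0
172.151.75.194 AND mask = 172.151.0.0
Yes, same subnet (172.151.0.0)


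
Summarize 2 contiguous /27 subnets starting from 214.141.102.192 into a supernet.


Original prefix: /27
Number of subnets: 2 = 2^1
New prefix = 27 - 1 = 26
Supernet: 214.141.102.192/26


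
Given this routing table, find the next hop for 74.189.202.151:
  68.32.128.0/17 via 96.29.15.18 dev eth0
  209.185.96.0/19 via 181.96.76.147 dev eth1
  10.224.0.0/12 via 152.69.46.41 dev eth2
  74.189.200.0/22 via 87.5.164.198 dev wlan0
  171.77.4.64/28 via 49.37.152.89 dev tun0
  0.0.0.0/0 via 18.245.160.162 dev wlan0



Longest prefix match for 74.189.202.151:
  /17 68.32.128.0: no
  /19 209.185.96.0: no
  /12 10.224.0.0: no
  /22 74.189.200.0: MATCH
  /28 171.77.4.64: no
  /0 0.0.0.0: MATCH
Selected: next-hop 87.5.164.198 via wlan0 (matched /22)


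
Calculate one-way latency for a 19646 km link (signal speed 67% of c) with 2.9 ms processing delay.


Speed = 0.67 * 3e5 km/s = 201000 km/s
Propagation delay = 19646 / 201000 = 0.0977 s = 97.7413 ms
Processing delay = 2.9 ms
Total one-way latency = 100.6413 ms


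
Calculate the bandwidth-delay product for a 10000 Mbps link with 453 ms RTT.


BDP = bandwidth * RTT
= 10000 Mbps * 453 ms
= 10000 * 1e6 * 453 / 1000 bits
= 4530000000 bits
= 566250000 bytes
= 552978.5156 KB
BDP = 4530000000 bits (566250000 bytes)


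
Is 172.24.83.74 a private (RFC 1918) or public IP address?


RFC 1918 private ranges:
  10.0.0.0/8 (10.0.0.0 - 10.255.255.255)
  172.16.0.0/12 (172.16.0.0 - 172.31.255.255)
  192.168.0.0/16 (192.168.0.0 - 192.168.255.255)
Private (in 172.16.0.0/12)


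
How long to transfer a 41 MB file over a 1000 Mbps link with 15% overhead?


Effective throughput = 1000 * (1 - 15/100) = 850 Mbps
File size in Mb = 41 * 8 = 328 Mb
Time = 328 / 850
Time = 0.3859 seconds


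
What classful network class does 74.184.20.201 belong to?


First octet: 74
Binary: 01001010
0xxxxxxx -> Class A (1-126)
Class A, default mask 255.0.0.0 (/8)


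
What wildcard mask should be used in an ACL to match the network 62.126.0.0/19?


Subnet mask: 255.255.224.0
Wildcard = 255.255.255.255 - subnet mask
255 - 255 = 0
255 - 255 = 0
255 - 224 = 31
255 - 0 = 255
Wildcard: 0.0.31.255


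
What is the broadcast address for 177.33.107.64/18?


Network: 177.33.64.0/18
Host bits = 14
Set all host bits to 1:
Broadcast: 177.33.127.255


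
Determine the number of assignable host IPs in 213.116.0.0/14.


Host bits = 32 - 14 = 18
Total addresses = 2^18 = 262144
Usable = total - 2 (network and broadcast)
Usable hosts: 262142


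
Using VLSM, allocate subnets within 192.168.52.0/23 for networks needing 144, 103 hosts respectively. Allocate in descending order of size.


144 hosts -> /24 (254 usable): 192.168.52.0/24
103 hosts -> /25 (126 usable): 192.168.53.0/25
Allocation: 192.168.52.0/24 (144 hosts, 254 usable); 192.168.53.0/25 (103 hosts, 126 usable)


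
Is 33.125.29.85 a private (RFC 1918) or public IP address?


RFC 1918 private ranges:
  10.0.0.0/8 (10.0.0.0 - 10.255.255.255)
  172.16.0.0/12 (172.16.0.0 - 172.31.255.255)
  192.168.0.0/16 (192.168.0.0 - 192.168.255.255)
Public (not in any RFC 1918 range)
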